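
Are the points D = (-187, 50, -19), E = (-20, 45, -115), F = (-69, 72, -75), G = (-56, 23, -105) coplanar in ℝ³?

The four points are coplanar iff the 3×3 determinant with rows DE, DF, DG is zero.
Rows: (167, -5, -96), (118, 22, -56), (131, -27, -86).
Expanding along the first row: (167)(-3404) − (-5)(-2812) + (-96)(-6068) = 0.
Zero determinant ⇒ coplanar.

Yes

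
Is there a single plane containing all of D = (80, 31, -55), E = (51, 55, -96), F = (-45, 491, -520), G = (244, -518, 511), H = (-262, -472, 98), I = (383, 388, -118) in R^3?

No

The plane through D, E, F has normal n = DE × DF = (7700, -8360, -10340) and equation n·P = 925540.
Checking the remaining points: n·G = 925540, n·H = 915200, n·I = 925540.
Since n·H = 915200 ≠ 925540, H is off the plane and the points are not all coplanar.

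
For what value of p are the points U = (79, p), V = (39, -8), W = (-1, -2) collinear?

Collinearity: (U − V) must be parallel to (W − V) = (-40, 6).
Cross-multiplying the components: (p − (-8))·(-40) = (40)·(6).
Solving gives p = -14.

-14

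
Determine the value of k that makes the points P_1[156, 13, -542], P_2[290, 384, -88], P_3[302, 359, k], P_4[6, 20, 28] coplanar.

-196

Coplanarity ⇔ det[P_1P_2; P_1P_3; P_1P_4] = 0.
Expanding, this is linear in k: (-56588)k + (-11091248) = 0.
So k = -196.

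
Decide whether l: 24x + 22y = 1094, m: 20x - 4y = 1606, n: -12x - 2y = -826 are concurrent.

No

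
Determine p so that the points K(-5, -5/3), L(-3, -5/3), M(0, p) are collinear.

Collinearity: (M − K) must be parallel to (L − K) = (2, 0).
Cross-multiplying the components: (p − (-5/3))·(2) = (5)·(0).
Solving gives p = -5/3.

-5/3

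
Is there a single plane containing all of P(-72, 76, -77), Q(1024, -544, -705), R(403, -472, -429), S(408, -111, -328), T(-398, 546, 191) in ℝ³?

No

The plane through P, Q, R has normal n = PQ × PR = (-125904, 87492, -306108) and equation n·X = 39284796.
Checking the remaining points: n·S = 39322980, n·T = 39413796.
Since n·S = 39322980 ≠ 39284796, S is off the plane and the points are not all coplanar.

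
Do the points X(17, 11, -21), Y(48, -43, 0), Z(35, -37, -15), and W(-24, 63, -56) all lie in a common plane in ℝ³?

Yes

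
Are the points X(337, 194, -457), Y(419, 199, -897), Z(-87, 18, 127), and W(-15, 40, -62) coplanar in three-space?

No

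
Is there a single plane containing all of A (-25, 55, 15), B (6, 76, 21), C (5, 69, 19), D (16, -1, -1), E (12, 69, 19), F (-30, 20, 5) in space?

Yes

The plane through A, B, C has normal n = AB × AC = (0, 56, -196) and equation n·P = 140.
Checking the remaining points: n·D = 140, n·E = 140, n·F = 140.
All equal 140, so all 6 points lie in one plane.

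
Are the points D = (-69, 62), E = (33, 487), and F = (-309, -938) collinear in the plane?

DE = (102, 425), DF = (-240, -1000).
Checking proportionality: DF = -40/17·DE, so the vectors are parallel and the points are collinear.

Yes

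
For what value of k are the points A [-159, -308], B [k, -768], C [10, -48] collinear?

Collinearity: (B − A) must be parallel to (C − A) = (169, 260).
Cross-multiplying the components: (k − (-159))·(260) = (-460)·(169).
Solving gives k = -458.

-458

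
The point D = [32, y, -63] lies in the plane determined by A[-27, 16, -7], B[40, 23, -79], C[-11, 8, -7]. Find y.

18

Coplanarity requires AB · (AC × AD) = 0.
AB = (67, 7, -72), AC = (16, -8, 0); the triple product is linear in y with coefficient -1152 and constant term 20736.
Setting it to zero: y = 18.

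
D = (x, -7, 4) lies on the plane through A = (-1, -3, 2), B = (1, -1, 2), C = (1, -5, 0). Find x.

-9

The plane through A, B, C has equation −4x + 4y − 8z = -24.
Substituting D: (-4)x + (-60) = -24, so x = -9.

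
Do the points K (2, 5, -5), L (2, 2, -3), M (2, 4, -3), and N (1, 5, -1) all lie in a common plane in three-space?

No

A normal to the plane through K, L, M is n = KL × KM = (-4, 0, 0).
The plane has equation n·P = -8. For N: n·N = -4.
-4 ≠ -8, so N is off the plane.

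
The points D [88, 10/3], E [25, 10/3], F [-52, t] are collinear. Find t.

Collinearity: (F − D) must be parallel to (E − D) = (-63, 0).
Cross-multiplying the components: (t − 10/3)·(-63) = (-140)·(0).
Solving gives t = 10/3.

10/3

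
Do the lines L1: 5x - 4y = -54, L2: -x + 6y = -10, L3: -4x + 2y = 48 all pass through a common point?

Intersecting L1 and L2: solving the 2×2 system gives (x, y) = (-14, -4).
Substitute into L3: (-4)(-14) + (2)(-4) = 48.
This equals 48, so (-14, -4) lies on all three lines and they are concurrent.

Yes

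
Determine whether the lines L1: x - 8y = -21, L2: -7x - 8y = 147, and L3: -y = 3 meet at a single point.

No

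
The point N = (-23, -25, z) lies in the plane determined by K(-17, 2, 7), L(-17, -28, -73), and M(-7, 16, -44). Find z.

The plane through K, L, M has equation 2650x − 800y + 300z = -44550.
Substituting N: (300)z + (-40950) = -44550, so z = -12.

-12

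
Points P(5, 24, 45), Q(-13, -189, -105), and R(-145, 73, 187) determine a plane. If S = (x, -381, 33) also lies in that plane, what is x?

-421

The plane through P, Q, R has equation −22896x + 25056y − 32832z = -990576.
Substituting S: (-22896)x + (-10629792) = -990576, so x = -421.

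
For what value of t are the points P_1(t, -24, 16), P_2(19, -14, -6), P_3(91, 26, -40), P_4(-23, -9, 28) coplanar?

-17

Coplanarity ⇔ det[P_1P_2; P_1P_3; P_1P_4] = 0.
Expanding, this is linear in t: (-1530)t + (-26010) = 0.
So t = -17.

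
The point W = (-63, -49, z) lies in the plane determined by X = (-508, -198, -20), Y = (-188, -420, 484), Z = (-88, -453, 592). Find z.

The plane through X, Y, Z has equation −7344x + 15840y + 11640z = 361632.
Substituting W: (11640)z + (-313488) = 361632, so z = 58.

58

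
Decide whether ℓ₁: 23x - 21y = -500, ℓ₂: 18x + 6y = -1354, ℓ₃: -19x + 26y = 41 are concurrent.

No

Intersecting ℓ₁ and ℓ₂: solving the 2×2 system gives (x, y) = (-5239/86, -11071/258).
Substitute into ℓ₃: (-19)(-5239/86) + (26)(-11071/258) = 10777/258.
But ℓ₃ requires 41 ≠ 10777/258, so the three lines have no common point.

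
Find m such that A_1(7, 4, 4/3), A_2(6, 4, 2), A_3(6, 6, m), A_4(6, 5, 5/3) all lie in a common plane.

Normal to plane A_1A_2A_4: n = (-2/3, -1/3, -1); plane equation n·P = -22/3.
Requiring n·A_3 = -22/3: (-1)m + (-6) = -22/3.
So m = 4/3.

4/3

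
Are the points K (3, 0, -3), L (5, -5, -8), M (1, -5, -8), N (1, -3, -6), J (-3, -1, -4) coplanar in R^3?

Yes

The plane through K, L, M has normal n = KL × KM = (0, 20, -20) and equation n·P = 60.
Checking the remaining points: n·N = 60, n·J = 60.
All equal 60, so all 5 points lie in one plane.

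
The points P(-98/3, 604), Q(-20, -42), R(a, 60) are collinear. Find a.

Collinearity: (R − P) must be parallel to (Q − P) = (38/3, -646).
Cross-multiplying the components: (a − (-98/3))·(-646) = (-544)·(38/3).
Solving gives a = -22.

-22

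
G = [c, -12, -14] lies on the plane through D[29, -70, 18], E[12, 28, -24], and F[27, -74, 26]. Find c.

The plane through D, E, F has equation 616x + 220y + 264z = 7216.
Substituting G: (616)c + (-6336) = 7216, so c = 22.

22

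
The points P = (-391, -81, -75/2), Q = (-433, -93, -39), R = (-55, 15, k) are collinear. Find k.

-51/2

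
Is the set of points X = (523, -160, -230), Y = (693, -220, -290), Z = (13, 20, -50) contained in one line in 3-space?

XY = (170, -60, -60), XZ = (-510, 180, 180).
XY × XZ = (0, 0, 0).
The cross product vanishes, so the three points are collinear.

Yes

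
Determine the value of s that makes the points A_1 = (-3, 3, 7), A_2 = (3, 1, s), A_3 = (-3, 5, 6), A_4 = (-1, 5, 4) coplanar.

2

The points are coplanar iff A_1A_2 · (A_1A_3 × A_1A_4) = 0.
Expanding, this is linear in s: (-4)s + (8) = 0.
So s = 2.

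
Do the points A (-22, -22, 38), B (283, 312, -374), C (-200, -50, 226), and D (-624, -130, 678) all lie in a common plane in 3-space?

A normal to the plane through A, B, C is n = AB × AC = (51256, 15996, 50912).
The plane has equation n·P = 455112. For D: n·D = 455112.
Equal, so D lies in the plane and all four are coplanar.

Yes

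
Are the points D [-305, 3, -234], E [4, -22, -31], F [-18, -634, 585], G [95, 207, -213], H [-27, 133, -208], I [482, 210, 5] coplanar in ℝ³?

No

The plane through D, E, F has normal n = DE × DF = (108836, -194810, -189658) and equation n·P = 10600562.
Checking the remaining points: n·G = 10410904, n·H = 10600562, n·I = 10600562.
Since n·G = 10410904 ≠ 10600562, G is off the plane and the points are not all coplanar.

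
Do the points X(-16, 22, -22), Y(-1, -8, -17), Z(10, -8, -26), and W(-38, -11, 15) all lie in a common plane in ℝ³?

The four points are coplanar iff the 3×3 determinant with rows XY, XZ, XW is zero.
Rows: (15, -30, 5), (26, -30, -4), (-22, -33, 37).
Expanding along the first row: (15)(-1242) − (-30)(874) + (5)(-1518) = 0.
Zero determinant ⇒ coplanar.

Yes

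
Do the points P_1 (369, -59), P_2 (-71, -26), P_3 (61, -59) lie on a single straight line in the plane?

No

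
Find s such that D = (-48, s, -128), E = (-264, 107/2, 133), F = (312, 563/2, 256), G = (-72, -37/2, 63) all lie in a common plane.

-541/2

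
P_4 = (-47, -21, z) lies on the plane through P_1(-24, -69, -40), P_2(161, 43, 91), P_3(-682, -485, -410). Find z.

-393

The plane through P_1, P_2, P_3 has equation 13056x − 17748y − 3264z = 1041828.
Substituting P_4: (-3264)z + (-240924) = 1041828, so z = -393.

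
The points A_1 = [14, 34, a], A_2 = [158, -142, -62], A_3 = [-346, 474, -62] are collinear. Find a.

-62

Collinearity requires A_1A_2 × A_1A_3 = 0; each component is linear in a.
The x-component gives (616)a + (38192) = 0, so a = -62.
The remaining components then also vanish.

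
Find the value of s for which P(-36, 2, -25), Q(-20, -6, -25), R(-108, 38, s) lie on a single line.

-25

Collinearity requires PQ × PR = 0; each component is linear in s.
The x-component gives (-8)s + (-200) = 0, so s = -25.
The remaining components then also vanish.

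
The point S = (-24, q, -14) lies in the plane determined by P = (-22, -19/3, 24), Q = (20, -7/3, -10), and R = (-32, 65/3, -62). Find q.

17/3

Coplanarity requires PQ · (PR × PS) = 0.
PQ = (42, 4, -34), PR = (-10, 28, -86); the triple product is linear in q with coefficient 3952 and constant term -67184/3.
Setting it to zero: q = 17/3.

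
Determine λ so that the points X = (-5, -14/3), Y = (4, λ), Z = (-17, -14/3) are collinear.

The three points are collinear iff det[XY; XZ] = 0.
This determinant is linear in λ: (12)λ + (56) = 0, so λ = -14/3.

-14/3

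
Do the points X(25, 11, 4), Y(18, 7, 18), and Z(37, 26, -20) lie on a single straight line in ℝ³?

No

XY = (-7, -4, 14), XZ = (12, 15, -24).
XY × XZ = (-114, 0, -57).
The cross product is nonzero, so the points do not lie on one line.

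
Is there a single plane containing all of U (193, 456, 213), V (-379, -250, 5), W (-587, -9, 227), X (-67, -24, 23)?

No

A normal to the plane through U, V, W is n = UV × UW = (-106604, 170248, -284700).
The plane has equation n·P = -3582584. For X: n·X = -3491584.
-3491584 ≠ -3582584, so X is off the plane.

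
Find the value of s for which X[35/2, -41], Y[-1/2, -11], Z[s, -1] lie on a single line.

The three points are collinear iff det[XY; XZ] = 0.
This determinant is linear in s: (-30)s + (-195) = 0, so s = -13/2.

-13/2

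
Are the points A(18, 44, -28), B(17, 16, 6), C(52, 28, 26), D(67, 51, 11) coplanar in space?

No

The four points are coplanar iff the 3×3 determinant with rows AB, AC, AD is zero.
Rows: (-1, -28, 34), (34, -16, 54), (49, 7, 39).
Expanding along the first row: (-1)(-1002) − (-28)(-1320) + (34)(1022) = -1210.
Nonzero ⇒ not coplanar.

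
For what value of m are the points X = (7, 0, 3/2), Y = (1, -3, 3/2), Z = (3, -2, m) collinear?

Direction XY = (-6, -3, 0). From the x-coordinate of Z, the parameter along the line is τ = (3 − 7)/(-6) = 2/3.
Then m = 3/2 + 2/3·(0) = 3/2.

3/2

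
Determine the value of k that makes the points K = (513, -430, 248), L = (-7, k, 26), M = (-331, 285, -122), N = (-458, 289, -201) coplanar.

The points are coplanar iff KL · (KM × KN) = 0.
Expanding, this is linear in k: (-19686)k + (728382) = 0.
So k = 37.

37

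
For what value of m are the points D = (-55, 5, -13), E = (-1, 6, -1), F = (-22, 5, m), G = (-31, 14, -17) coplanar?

-5

Normal to plane DEG: n = (-112, 504, 462); plane equation n·P = 2674.
Requiring n·F = 2674: (462)m + (4984) = 2674.
So m = -5.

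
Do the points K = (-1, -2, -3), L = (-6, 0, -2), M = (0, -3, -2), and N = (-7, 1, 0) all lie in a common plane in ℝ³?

No

With K as base: KL = (-5, 2, 1), KM = (1, -1, 1), KN = (-6, 3, 3).
KM × KN = (-6, -9, -3).
KL · (KM × KN) = 9.
Since 9 ≠ 0, the four points are not coplanar.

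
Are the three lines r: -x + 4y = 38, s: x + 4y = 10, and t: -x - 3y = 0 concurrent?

Intersecting r and s: solving the 2×2 system gives (x, y) = (-14, 6).
Substitute into t: (-1)(-14) + (-3)(6) = -4.
But t requires 0 ≠ -4, so the three lines have no common point.

No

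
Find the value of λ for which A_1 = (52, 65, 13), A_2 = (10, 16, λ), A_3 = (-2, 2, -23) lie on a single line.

-15

Direction A_1A_3 = (-54, -63, -36). From the x-coordinate of A_2, the parameter along the line is τ = (10 − 52)/(-54) = 7/9.
Then λ = 13 + 7/9·(-36) = -15.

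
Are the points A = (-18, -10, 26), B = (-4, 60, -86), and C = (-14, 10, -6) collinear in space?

Yes

AB = (14, 70, -112), AC = (4, 20, -32).
AB × AC = (0, 0, 0).
The cross product vanishes, so the three points are collinear.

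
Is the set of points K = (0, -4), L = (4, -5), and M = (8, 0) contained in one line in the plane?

No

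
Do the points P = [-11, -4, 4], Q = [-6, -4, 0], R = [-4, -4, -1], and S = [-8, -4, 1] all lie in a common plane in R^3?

A normal to the plane through P, Q, R is n = PQ × PR = (0, -3, 0).
The plane has equation n·X = 12. For S: n·S = 12.
Equal, so S lies in the plane and all four are coplanar.

Yes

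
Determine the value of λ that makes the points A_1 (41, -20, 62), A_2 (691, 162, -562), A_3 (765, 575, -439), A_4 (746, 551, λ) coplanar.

Normal to plane A_1A_2A_3: n = (280098, -126126, 254982); plane equation n·P = 29815422.
Requiring n·A_4 = 29815422: (254982)λ + (139457682) = 29815422.
So λ = -430.

-430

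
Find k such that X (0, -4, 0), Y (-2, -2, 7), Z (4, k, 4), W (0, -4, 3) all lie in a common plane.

The points are coplanar iff XY · (XZ × XW) = 0.
Expanding, this is linear in k: (-6)k + (-48) = 0.
So k = -8.

-8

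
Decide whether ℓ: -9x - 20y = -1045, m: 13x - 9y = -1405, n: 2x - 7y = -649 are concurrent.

No

Intersecting ℓ and m: solving the 2×2 system gives (x, y) = (-18695/341, 26230/341).
Substitute into n: (2)(-18695/341) + (-7)(26230/341) = -221000/341.
But n requires -649 ≠ -221000/341, so the three lines have no common point.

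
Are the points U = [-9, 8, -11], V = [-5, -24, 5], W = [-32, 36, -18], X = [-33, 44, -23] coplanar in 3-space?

A normal to the plane through U, V, W is n = UV × UW = (-224, -340, -624).
The plane has equation n·P = 6160. For X: n·X = 6784.
6784 ≠ 6160, so X is off the plane.

No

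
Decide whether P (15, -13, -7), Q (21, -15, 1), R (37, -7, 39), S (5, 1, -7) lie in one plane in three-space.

Yes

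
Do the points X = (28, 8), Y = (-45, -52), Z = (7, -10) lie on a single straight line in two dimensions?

No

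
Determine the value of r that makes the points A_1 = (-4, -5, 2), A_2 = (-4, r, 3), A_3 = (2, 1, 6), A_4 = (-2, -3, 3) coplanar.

-5

Coplanarity ⇔ det[A_1A_2; A_1A_3; A_1A_4] = 0.
Expanding, this is linear in r: (2)r + (10) = 0.
So r = -5.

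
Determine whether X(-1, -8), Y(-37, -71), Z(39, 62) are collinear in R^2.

Yes

XY = (-36, -63), XZ = (40, 70).
Twice the signed area of △XYZ is (-36)(70) − (-63)(40) = 0.
The triangle is degenerate (zero area), so the points are collinear.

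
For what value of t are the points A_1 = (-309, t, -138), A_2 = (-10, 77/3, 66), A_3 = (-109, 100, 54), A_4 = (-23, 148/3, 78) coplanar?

235/3

The points are coplanar iff A_1A_2 · (A_1A_3 × A_1A_4) = 0.
Expanding, this is linear in t: (-1344)t + (105280) = 0.
So t = 235/3.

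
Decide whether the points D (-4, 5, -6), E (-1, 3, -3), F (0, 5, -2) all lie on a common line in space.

No

DE = (3, -2, 3), DF = (4, 0, 4).
Comparing components 2 and 3: (-2)(4) − (3)(0) = -8 ≠ 0, so DE and DF are not parallel and the points are not collinear.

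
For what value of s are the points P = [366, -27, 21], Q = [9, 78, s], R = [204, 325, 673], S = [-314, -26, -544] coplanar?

Normal to plane PRS: n = (-199532, -534890, 239198); plane equation n·X = -53563524.
Requiring n·Q = -53563524: (239198)s + (-43517208) = -53563524.
So s = -42.

-42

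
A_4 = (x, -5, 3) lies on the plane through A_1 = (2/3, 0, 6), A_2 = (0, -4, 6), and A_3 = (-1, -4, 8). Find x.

4/3

A normal to the plane is n = A_1A_2 × A_1A_3 = (-8, 4/3, -4).
A_4 lies in the plane iff n · A_1A_4 = 0.
This gives (-8)x + (32/3) = 0, so x = 4/3.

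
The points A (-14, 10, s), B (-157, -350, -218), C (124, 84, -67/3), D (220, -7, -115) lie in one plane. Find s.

Coplanarity ⇔ det[AB; AC; AD] = 0.
Expanding, this is linear in s: (67235)s + (5177095/3) = 0.
So s = -77/3.

-77/3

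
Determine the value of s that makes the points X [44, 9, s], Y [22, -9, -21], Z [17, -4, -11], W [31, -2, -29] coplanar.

-40

The points are coplanar iff XY · (XZ × XW) = 0.
Expanding, this is linear in s: (80)s + (3200) = 0.
So s = -40.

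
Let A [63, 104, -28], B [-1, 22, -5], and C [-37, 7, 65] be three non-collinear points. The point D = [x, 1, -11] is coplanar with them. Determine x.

The plane through A, B, C has equation −5395x + 3652y − 1992z = 95699.
Substituting D: (-5395)x + (25564) = 95699, so x = -13.

-13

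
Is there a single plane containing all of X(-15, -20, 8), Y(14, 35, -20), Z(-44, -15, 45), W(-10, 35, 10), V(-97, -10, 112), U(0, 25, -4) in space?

Yes

The plane through X, Y, Z has normal n = XY × XZ = (2175, -261, 1740) and equation n·P = -13485.
Checking the remaining points: n·W = -13485, n·V = -13485, n·U = -13485.
All equal -13485, so all 6 points lie in one plane.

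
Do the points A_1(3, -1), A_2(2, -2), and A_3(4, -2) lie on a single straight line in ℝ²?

No

A_1A_2 = (-1, -1), A_1A_3 = (1, -1).
Twice the signed area of △A_1A_2A_3 is (-1)(-1) − (-1)(1) = 2.
The area is nonzero, so the three points are not collinear.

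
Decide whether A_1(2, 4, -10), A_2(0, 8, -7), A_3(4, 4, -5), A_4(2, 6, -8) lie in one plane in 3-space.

No

The four points are coplanar iff the 3×3 determinant with rows A_1A_2, A_1A_3, A_1A_4 is zero.
Rows: (-2, 4, 3), (2, 0, 5), (0, 2, 2).
Expanding along the first row: (-2)(-10) − (4)(4) + (3)(4) = 16.
Nonzero ⇒ not coplanar.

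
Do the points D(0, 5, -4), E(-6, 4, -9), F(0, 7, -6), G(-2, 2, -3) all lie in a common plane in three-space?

Yes

The four points are coplanar iff the 3×3 determinant with rows DE, DF, DG is zero.
Rows: (-6, -1, -5), (0, 2, -2), (-2, -3, 1).
Expanding along the first row: (-6)(-4) − (-1)(-4) + (-5)(4) = 0.
Zero determinant ⇒ coplanar.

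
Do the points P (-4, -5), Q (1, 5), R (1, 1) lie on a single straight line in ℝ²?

PQ = (5, 10), PR = (5, 6).
det[PQ; PR] = (5)(6) − (10)(5) = -20.
The determinant is nonzero, so they are not collinear.

No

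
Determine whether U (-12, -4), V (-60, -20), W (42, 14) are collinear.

Yes

UV = (-48, -16), UW = (54, 18).
det[UV; UW] = (-48)(18) − (-16)(54) = 0.
The determinant is zero, so the points are collinear.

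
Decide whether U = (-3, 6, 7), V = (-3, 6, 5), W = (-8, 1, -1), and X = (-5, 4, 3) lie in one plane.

With U as base: UV = (0, 0, -2), UW = (-5, -5, -8), UX = (-2, -2, -4).
UW × UX = (4, -4, 0).
UV · (UW × UX) = 0.
The scalar triple product vanishes, so the four points are coplanar.

Yes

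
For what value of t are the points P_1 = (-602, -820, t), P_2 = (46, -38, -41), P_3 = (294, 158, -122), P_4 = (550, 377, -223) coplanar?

452

Coplanarity ⇔ det[P_1P_2; P_1P_3; P_1P_4] = 0.
Expanding, this is linear in t: (-4136)t + (1869472) = 0.
So t = 452.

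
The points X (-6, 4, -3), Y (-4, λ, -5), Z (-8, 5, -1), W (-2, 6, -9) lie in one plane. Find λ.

3

The points are coplanar iff XY · (XZ × XW) = 0.
Expanding, this is linear in λ: (-4)λ + (12) = 0.
So λ = 3.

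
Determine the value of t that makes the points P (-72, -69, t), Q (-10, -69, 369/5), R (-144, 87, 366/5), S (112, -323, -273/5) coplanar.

-48/5

Coplanarity ⇔ det[PQ; PR; PS] = 0.
Expanding, this is linear in t: (-15004)t + (-720192/5) = 0.
So t = -48/5.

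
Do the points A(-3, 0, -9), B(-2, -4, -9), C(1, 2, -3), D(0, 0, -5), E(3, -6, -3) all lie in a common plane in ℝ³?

The plane through A, B, C has normal n = AB × AC = (-24, -6, 18) and equation n·P = -90.
Checking the remaining points: n·D = -90, n·E = -90.
All equal -90, so all 5 points lie in one plane.

Yes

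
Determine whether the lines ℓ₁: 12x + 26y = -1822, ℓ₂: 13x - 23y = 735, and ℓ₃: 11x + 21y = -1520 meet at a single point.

The three lines meet at one point iff the augmented coefficient matrix [aᵢ bᵢ cᵢ] has rank < 3, i.e. its determinant vanishes.
Here the determinant is -102.
Nonzero, so no common point exists.

No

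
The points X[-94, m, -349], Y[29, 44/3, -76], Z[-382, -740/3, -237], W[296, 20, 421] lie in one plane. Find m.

Coplanarity ⇔ det[XY; XZ; XW] = 0.
Expanding, this is linear in m: (-161280)m + (4945920) = 0.
So m = 92/3.

92/3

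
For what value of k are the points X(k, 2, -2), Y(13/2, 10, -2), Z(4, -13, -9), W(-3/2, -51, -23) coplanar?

7

The points are coplanar iff XY · (XZ × XW) = 0.
Expanding, this is linear in k: (-56)k + (392) = 0.
So k = 7.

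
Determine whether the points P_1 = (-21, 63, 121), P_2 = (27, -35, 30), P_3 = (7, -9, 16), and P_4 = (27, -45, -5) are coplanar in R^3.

Yes

With P_1 as base: P_1P_2 = (48, -98, -91), P_1P_3 = (28, -72, -105), P_1P_4 = (48, -108, -126).
P_1P_3 × P_1P_4 = (-2268, -1512, 432).
P_1P_2 · (P_1P_3 × P_1P_4) = 0.
The scalar triple product vanishes, so the four points are coplanar.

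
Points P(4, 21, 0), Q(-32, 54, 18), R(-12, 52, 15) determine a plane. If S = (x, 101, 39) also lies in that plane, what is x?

-40

Coplanarity requires PQ · (PR × PS) = 0.
PQ = (-36, 33, 18), PR = (-16, 31, 15); the triple product is linear in x with coefficient -63 and constant term -2520.
Setting it to zero: x = -40.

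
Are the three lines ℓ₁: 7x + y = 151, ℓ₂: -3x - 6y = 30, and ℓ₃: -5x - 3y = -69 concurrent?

Yes

Intersecting ℓ₁ and ℓ₂: solving the 2×2 system gives (x, y) = (24, -17).
Substitute into ℓ₃: (-5)(24) + (-3)(-17) = -69.
This equals -69, so (24, -17) lies on all three lines and they are concurrent.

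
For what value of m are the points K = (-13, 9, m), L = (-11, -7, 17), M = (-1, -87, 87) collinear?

Collinearity requires KL × KM = 0; each component is linear in m.
The x-component gives (-80)m + (240) = 0, so m = 3.
The remaining components then also vanish.

3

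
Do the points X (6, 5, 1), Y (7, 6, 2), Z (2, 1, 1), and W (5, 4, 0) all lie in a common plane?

With X as base: XY = (1, 1, 1), XZ = (-4, -4, 0), XW = (-1, -1, -1).
XZ × XW = (4, -4, 0).
XY · (XZ × XW) = 0.
The scalar triple product vanishes, so the four points are coplanar.

Yes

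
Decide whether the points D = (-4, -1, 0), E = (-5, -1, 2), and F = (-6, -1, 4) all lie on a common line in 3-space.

DE = (-1, 0, 2), DF = (-2, 0, 4).
DE × DF = (0, 0, 0).
The cross product vanishes, so the three points are collinear.

Yes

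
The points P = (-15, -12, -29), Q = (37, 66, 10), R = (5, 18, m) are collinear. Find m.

Collinearity requires PQ × PR = 0; each component is linear in m.
The x-component gives (78)m + (1092) = 0, so m = -14.
The remaining components then also vanish.

-14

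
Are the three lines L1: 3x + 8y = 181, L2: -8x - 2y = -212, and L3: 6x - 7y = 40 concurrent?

Intersecting L1 and L2: solving the 2×2 system gives (x, y) = (23, 14).
Substitute into L3: (6)(23) + (-7)(14) = 40.
This equals 40, so (23, 14) lies on all three lines and they are concurrent.

Yes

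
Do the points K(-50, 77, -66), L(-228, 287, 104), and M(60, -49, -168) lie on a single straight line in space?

KL = (-178, 210, 170), KM = (110, -126, -102).
Comparing components 3 and 1: (170)(110) − (-178)(-102) = 544 ≠ 0, so KL and KM are not parallel and the points are not collinear.

No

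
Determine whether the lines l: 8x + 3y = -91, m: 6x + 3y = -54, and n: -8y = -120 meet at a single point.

No

The three lines meet at one point iff the augmented coefficient matrix [aᵢ bᵢ cᵢ] has rank < 3, i.e. its determinant vanishes.
Here the determinant is 192.
Nonzero, so no common point exists.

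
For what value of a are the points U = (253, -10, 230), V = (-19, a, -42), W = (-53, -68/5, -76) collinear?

Direction UW = (-306, -18/5, -306). From the x-coordinate of V, the parameter along the line is τ = (-19 − 253)/(-306) = 8/9.
Then a = (-10) + 8/9·(-18/5) = -66/5.

-66/5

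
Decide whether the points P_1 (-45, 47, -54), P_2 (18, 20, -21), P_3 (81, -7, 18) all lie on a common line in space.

No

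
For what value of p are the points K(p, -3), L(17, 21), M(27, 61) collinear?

11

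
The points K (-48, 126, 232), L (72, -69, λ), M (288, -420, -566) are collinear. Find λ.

-53

Direction KM = (336, -546, -798). From the x-coordinate of L, the parameter along the line is τ = (72 − (-48))/336 = 5/14.
Then λ = 232 + 5/14·(-798) = -53.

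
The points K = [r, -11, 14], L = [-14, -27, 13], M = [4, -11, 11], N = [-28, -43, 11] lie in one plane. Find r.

1

Coplanarity ⇔ det[KL; KM; KN] = 0.
Expanding, this is linear in r: (64)r + (-64) = 0.
So r = 1.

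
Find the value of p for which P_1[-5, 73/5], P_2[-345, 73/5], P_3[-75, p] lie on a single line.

73/5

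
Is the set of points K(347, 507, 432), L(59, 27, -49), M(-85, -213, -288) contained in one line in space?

KL = (-288, -480, -481), KM = (-432, -720, -720).
KL × KM = (-720, 432, 0).
The cross product is nonzero, so the points do not lie on one line.

No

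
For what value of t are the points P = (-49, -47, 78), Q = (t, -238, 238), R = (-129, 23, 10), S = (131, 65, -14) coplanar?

-299

Normal to plane PRS: n = (1176, -19600, -21560); plane equation n·X = -818104.
Requiring n·Q = -818104: (1176)t + (-466480) = -818104.
So t = -299.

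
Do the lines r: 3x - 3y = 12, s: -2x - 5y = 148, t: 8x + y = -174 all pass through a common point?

Intersecting r and s: solving the 2×2 system gives (x, y) = (-128/7, -156/7).
Substitute into t: (8)(-128/7) + (1)(-156/7) = -1180/7.
But t requires -174 ≠ -1180/7, so the three lines have no common point.

No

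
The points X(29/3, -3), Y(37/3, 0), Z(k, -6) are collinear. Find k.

The three points are collinear iff det[XY; XZ] = 0.
This determinant is linear in k: (-3)k + (21) = 0, so k = 7.

7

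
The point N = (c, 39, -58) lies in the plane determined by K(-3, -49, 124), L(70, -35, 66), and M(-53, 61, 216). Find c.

The plane through K, L, M has equation 7668x − 3816y + 8730z = 1246500.
Substituting N: (7668)c + (-655164) = 1246500, so c = 248.

248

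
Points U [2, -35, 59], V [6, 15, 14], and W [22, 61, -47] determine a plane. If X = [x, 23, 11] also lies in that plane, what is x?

A normal to the plane is n = UV × UW = (-980, -476, -616).
X lies in the plane iff n · UX = 0.
This gives (-980)x + (3920) = 0, so x = 4.

4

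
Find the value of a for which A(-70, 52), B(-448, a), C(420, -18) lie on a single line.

106

Collinearity: (B − A) must be parallel to (C − A) = (490, -70).
Cross-multiplying the components: (a − 52)·(490) = (-378)·(-70).
Solving gives a = 106.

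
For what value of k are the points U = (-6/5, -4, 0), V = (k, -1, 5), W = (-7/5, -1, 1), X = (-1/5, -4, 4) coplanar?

-2/5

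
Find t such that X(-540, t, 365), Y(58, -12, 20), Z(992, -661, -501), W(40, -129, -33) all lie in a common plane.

427

The points are coplanar iff XY · (XZ × XW) = 0.
Expanding, this is linear in t: (-58880)t + (25141760) = 0.
So t = 427.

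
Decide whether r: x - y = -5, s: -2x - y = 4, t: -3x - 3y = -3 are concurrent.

No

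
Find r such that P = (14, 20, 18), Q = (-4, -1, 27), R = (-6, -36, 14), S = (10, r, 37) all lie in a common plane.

Coplanarity ⇔ det[PQ; PR; PS] = 0.
Expanding, this is linear in r: (-252)r + (13860) = 0.
So r = 55.

55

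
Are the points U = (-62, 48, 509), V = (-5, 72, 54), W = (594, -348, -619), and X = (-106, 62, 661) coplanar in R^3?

A normal to the plane through U, V, W is n = UV × UW = (-207252, -234184, -38316).
The plane has equation n·P = -17894052. For X: n·X = -17877572.
-17877572 ≠ -17894052, so X is off the plane.

No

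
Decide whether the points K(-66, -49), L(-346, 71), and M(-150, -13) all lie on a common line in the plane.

KL = (-280, 120), KM = (-84, 36).
Twice the signed area of △KLM is (-280)(36) − (120)(-84) = 0.
The triangle is degenerate (zero area), so the points are collinear.

Yes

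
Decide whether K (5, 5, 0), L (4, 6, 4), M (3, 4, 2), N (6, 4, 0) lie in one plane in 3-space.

No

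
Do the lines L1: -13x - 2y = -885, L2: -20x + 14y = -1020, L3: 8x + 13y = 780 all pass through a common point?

Yes

Intersecting L1 and L2: solving the 2×2 system gives (x, y) = (65, 20).
Substitute into L3: (8)(65) + (13)(20) = 780.
This equals 780, so (65, 20) lies on all three lines and they are concurrent.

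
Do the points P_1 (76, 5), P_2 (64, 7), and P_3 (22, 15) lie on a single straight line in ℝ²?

No

P_1P_2 = (-12, 2), P_1P_3 = (-54, 10).
det[P_1P_2; P_1P_3] = (-12)(10) − (2)(-54) = -12.
The determinant is nonzero, so they are not collinear.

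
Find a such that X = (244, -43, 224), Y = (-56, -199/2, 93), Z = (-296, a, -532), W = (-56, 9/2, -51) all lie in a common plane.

The points are coplanar iff XY · (XZ × XW) = 0.
Expanding, this is linear in a: (43200)a + (-9979200) = 0.
So a = 231.

231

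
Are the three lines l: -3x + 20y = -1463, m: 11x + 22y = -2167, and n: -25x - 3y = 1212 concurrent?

Yes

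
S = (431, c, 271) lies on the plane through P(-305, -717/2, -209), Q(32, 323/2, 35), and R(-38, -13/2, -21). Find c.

Coplanarity requires PQ · (PR × PS) = 0.
PQ = (337, 520, 244), PR = (267, 352, 188); the triple product is linear in c with coefficient 1792 and constant term -323456.
Setting it to zero: c = 361/2.

361/2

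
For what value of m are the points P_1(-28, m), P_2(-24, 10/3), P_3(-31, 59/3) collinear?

The three points are collinear iff det[P_1P_2; P_1P_3] = 0.
This determinant is linear in m: (-7)m + (266/3) = 0, so m = 38/3.

38/3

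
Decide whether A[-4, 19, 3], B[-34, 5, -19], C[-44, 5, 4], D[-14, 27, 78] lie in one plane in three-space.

Yes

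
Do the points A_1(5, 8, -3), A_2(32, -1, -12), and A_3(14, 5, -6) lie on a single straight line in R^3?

A_1A_2 = (27, -9, -9), A_1A_3 = (9, -3, -3).
A_1A_2 × A_1A_3 = (0, 0, 0).
The cross product vanishes, so the three points are collinear.

Yes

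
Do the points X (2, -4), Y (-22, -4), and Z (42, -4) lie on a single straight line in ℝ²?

XY = (-24, 0), XZ = (40, 0).
Checking proportionality: XZ = -5/3·XY, so the vectors are parallel and the points are collinear.

Yes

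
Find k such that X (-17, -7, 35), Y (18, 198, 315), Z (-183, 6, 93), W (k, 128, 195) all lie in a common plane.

Normal to plane XYZ: n = (8250, -48510, 34485); plane equation n·P = 1406295.
Requiring n·W = 1406295: (8250)k + (515295) = 1406295.
So k = 108.

108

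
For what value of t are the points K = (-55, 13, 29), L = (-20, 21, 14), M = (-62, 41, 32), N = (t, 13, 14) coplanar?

Coplanarity ⇔ det[KL; KM; KN] = 0.
Expanding, this is linear in t: (444)t + (8880) = 0.
So t = -20.

-20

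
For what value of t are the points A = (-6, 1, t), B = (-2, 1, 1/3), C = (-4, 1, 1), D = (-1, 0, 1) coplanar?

5/3

The points are coplanar iff AB · (AC × AD) = 0.
Expanding, this is linear in t: (-2)t + (10/3) = 0.
So t = 5/3.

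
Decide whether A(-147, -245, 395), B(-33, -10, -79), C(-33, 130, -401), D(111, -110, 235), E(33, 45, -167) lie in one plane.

Yes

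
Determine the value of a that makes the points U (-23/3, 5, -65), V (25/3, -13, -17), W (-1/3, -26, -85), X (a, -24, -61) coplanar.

11/3

Normal to plane UVW: n = (1848, 672, -364); plane equation n·P = 12852.
Requiring n·X = 12852: (1848)a + (6076) = 12852.
So a = 11/3.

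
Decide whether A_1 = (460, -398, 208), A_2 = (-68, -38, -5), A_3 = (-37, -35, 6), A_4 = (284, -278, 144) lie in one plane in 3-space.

No

With A_1 as base: A_1A_2 = (-528, 360, -213), A_1A_3 = (-497, 363, -202), A_1A_4 = (-176, 120, -64).
A_1A_3 × A_1A_4 = (1008, 3744, 4248).
A_1A_2 · (A_1A_3 × A_1A_4) = -89208.
Since -89208 ≠ 0, the four points are not coplanar.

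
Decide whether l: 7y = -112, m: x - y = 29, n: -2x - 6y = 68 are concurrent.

The three lines meet at one point iff the augmented coefficient matrix [aᵢ bᵢ cᵢ] has rank < 3, i.e. its determinant vanishes.
Here the determinant is 14.
Nonzero, so no common point exists.

No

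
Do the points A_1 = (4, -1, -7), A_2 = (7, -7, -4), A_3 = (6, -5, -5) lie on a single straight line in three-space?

A_1A_2 = (3, -6, 3), A_1A_3 = (2, -4, 2).
Each component of A_1A_3 is 2/3 times the corresponding component of A_1A_2, so A_1A_3 = 2/3·A_1A_2 and the points are collinear.

Yes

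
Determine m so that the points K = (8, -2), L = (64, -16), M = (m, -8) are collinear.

32

Collinearity: (M − K) must be parallel to (L − K) = (56, -14).
Cross-multiplying the components: (m − 8)·(-14) = (-6)·(56).
Solving gives m = 32.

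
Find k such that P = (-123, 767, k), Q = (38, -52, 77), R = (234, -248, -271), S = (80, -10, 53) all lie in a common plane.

Coplanarity ⇔ det[PQ; PR; PS] = 0.
Expanding, this is linear in k: (-16464)k + (12496176) = 0.
So k = 759.

759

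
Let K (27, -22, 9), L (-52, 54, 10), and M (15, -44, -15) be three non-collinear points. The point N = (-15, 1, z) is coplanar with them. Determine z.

The plane through K, L, M has equation −1802x − 1908y + 2650z = 17172.
Substituting N: (2650)z + (25122) = 17172, so z = -3.

-3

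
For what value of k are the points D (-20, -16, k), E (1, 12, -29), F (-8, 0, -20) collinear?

-8

Direction EF = (-9, -12, 9). From the x-coordinate of D, the parameter along the line is τ = (-20 − 1)/(-9) = 7/3.
Then k = (-29) + 7/3·(9) = -8.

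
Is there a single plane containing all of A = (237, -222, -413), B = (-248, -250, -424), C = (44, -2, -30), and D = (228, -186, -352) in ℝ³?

Yes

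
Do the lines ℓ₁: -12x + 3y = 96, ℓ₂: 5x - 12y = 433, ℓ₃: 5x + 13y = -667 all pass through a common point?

Yes

The three lines meet at one point iff the augmented coefficient matrix [aᵢ bᵢ cᵢ] has rank < 3, i.e. its determinant vanishes.
Here the determinant is 0.
It vanishes, so the lines are concurrent at (-19, -44).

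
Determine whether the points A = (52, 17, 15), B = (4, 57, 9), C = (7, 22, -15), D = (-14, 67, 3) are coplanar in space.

Yes

A normal to the plane through A, B, C is n = AB × AC = (-1170, -1170, 1560).
The plane has equation n·P = -57330. For D: n·D = -57330.
Equal, so D lies in the plane and all four are coplanar.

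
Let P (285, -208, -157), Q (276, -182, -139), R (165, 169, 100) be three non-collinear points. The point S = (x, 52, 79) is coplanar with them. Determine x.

Coplanarity requires PQ · (PR × PS) = 0.
PQ = (-9, 26, 18), PR = (-120, 377, 257); the triple product is linear in x with coefficient -104 and constant term 4992.
Setting it to zero: x = 48.

48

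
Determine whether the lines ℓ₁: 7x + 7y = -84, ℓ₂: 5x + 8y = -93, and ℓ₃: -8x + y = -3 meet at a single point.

Yes

The three lines meet at one point iff the augmented coefficient matrix [aᵢ bᵢ cᵢ] has rank < 3, i.e. its determinant vanishes.
Here the determinant is 0.
It vanishes, so the lines are concurrent at (-1, -11).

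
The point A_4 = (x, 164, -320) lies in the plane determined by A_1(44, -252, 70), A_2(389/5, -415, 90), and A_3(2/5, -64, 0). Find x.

The plane through A_1, A_2, A_3 has equation 7650x + 1494y − (3762/5)z = -92556.
Substituting A_4: (7650)x + (485784) = -92556, so x = -378/5.

-378/5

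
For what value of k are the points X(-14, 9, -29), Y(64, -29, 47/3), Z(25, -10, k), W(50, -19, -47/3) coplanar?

The points are coplanar iff XY · (XZ × XW) = 0.
Expanding, this is linear in k: (-248)k + (-4960/3) = 0.
So k = -20/3.

-20/3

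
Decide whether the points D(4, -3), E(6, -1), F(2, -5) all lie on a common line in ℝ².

Yes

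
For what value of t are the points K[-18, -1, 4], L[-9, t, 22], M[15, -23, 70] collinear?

-7

Direction KM = (33, -22, 66). From the x-coordinate of L, the parameter along the line is τ = (-9 − (-18))/33 = 3/11.
Then t = (-1) + 3/11·(-22) = -7.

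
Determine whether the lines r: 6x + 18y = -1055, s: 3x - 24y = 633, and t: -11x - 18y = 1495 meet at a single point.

No

Intersecting r and s: solving the 2×2 system gives (x, y) = (-211/3, -211/6).
Substitute into t: (-11)(-211/3) + (-18)(-211/6) = 4220/3.
But t requires 1495 ≠ 4220/3, so the three lines have no common point.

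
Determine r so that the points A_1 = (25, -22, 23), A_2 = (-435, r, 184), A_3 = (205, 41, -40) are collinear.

-183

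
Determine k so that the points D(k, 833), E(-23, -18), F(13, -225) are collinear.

Collinearity: (D − E) must be parallel to (F − E) = (36, -207).
Cross-multiplying the components: (k − (-23))·(-207) = (851)·(36).
Solving gives k = -171.

-171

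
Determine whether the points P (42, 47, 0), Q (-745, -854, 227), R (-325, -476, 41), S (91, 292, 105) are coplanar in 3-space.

Yes

A normal to the plane through P, Q, R is n = PQ × PR = (81780, -51042, 80934).
The plane has equation n·X = 1035786. For S: n·S = 1035786.
Equal, so S lies in the plane and all four are coplanar.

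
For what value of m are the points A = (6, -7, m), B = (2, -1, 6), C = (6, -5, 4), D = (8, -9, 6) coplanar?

7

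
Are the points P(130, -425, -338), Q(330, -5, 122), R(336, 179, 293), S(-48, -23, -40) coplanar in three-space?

A normal to the plane through P, Q, R is n = PQ × PR = (-12820, -31440, 34280).
The plane has equation n·X = 108760. For S: n·S = -32720.
-32720 ≠ 108760, so S is off the plane.

No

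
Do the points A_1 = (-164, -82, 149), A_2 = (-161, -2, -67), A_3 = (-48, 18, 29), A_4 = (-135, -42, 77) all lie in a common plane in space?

A normal to the plane through A_1, A_2, A_3 is n = A_1A_2 × A_1A_3 = (12000, -24696, -8980).
The plane has equation n·P = -1280948. For A_4: n·A_4 = -1274228.
-1274228 ≠ -1280948, so A_4 is off the plane.

No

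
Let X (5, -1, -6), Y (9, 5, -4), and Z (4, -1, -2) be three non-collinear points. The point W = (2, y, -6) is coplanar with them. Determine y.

-5

A normal to the plane is n = XY × XZ = (24, -18, 6).
W lies in the plane iff n · XW = 0.
This gives (-18)y + (-90) = 0, so y = -5.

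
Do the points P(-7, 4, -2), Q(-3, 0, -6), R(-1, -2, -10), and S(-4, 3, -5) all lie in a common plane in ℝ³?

No

The four points are coplanar iff the 3×3 determinant with rows PQ, PR, PS is zero.
Rows: (4, -4, -4), (6, -6, -8), (3, -1, -3).
Expanding along the first row: (4)(10) − (-4)(6) + (-4)(12) = 16.
Nonzero ⇒ not coplanar.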